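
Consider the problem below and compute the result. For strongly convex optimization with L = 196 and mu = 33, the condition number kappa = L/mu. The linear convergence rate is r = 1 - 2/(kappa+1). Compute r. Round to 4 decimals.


Step 1: Compute the condition number.
kappa = L/mu = 196/33 = 5.9394
Step 2: Compute the convergence rate.
r = 1 - 2/(kappa + 1) = 1 - 2*mu/(L + mu) = (L - mu)/(L + mu) = 163/229 = 0.7118


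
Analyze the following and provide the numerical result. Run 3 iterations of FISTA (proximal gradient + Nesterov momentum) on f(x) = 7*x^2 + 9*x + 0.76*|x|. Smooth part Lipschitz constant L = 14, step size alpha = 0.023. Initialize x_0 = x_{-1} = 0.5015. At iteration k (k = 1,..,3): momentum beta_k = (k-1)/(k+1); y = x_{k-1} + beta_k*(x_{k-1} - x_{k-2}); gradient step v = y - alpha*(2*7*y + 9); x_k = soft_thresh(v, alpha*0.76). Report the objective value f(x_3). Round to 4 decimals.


FISTA on f(x) = 7*x^2 + 9*x + 0.76*|x|
L = 14, alpha = 0.023
Iteration 1: beta = 0.0, y = 0.5015 + 0.0*(0.5015 - 0.5015) = 0.5015
  grad(y) = 16.021, v = y - alpha*grad = 0.133
  prox(v) = soft_thresh(0.133, 0.0175) = 0.1155
Iteration 2: beta = 0.3333, y = 0.1155 + 0.3333*(0.1155 - 0.5015) = -0.0131
  grad(y) = 8.8164, v = y - alpha*grad = -0.2159
  prox(v) = soft_thresh(-0.2159, 0.0175) = -0.1984
Iteration 3: beta = 0.5, y = -0.1984 + 0.5*(-0.1984 - 0.1155) = -0.3554
  grad(y) = 4.0246, v = y - alpha*grad = -0.448
  prox(v) = soft_thresh(-0.448, 0.0175) = -0.4305
f(x_3) = 7*(-0.4305)^2 + 9*(-0.4305) + 0.76*|-0.4305| = -2.2499


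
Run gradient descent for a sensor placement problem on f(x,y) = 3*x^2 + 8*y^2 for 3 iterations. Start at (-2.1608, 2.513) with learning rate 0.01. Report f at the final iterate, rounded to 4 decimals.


Gradient descent on f(x,y) = 3*x^2 + 8*y^2.
Starting point: (-2.1608, 2.513), alpha = 0.01
Step 1: grad_x = 2*3*-2.1608 = -12.9648, grad_y = 2*8*2.513 = 40.208
  x_1 = -2.1608 - 0.01*-12.9648 = -2.0312
  y_1 = 2.513 - 0.01*40.208 = 2.1109
Step 2: grad_x = 2*3*-2.0312 = -12.1869, grad_y = 2*8*2.1109 = 33.7747
  x_2 = -2.0312 - 0.01*-12.1869 = -1.9093
  y_2 = 2.1109 - 0.01*33.7747 = 1.7732
Step 3: grad_x = 2*3*-1.9093 = -11.4557, grad_y = 2*8*1.7732 = 28.3708
  x_3 = -1.9093 - 0.01*-11.4557 = -1.7947
  y_3 = 1.7732 - 0.01*28.3708 = 1.4895
f(-1.7947, 1.4895) = 3*(-1.7947)^2 + 8*1.4895^2 = 27.4112


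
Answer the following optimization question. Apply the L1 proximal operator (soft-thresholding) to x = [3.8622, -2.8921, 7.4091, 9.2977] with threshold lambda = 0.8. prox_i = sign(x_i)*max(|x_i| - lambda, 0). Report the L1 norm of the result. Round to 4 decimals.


Soft-thresholding with lambda = 0.8:
prox(3.8622) = sign(3.8622)*max(|3.8622| - 0.8, 0) = 3.0622
prox(-2.8921) = sign(-2.8921)*max(|-2.8921| - 0.8, 0) = -2.0921
prox(7.4091) = sign(7.4091)*max(|7.4091| - 0.8, 0) = 6.6091
prox(9.2977) = sign(9.2977)*max(|9.2977| - 0.8, 0) = 8.4977
prox(x) = [3.0622, -2.0921, 6.6091, 8.4977]
||prox(x)||_1 = 3.0622 + 2.0921 + 6.6091 + 8.4977 = 20.2611


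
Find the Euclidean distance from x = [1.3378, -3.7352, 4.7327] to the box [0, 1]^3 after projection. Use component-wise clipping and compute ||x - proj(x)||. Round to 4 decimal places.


Project each component onto [0, 1].
clip(1.3378) = 1.0, clip(-3.7352) = 0.0, clip(4.7327) = 1.0
Projection = [1.0, 0.0, 1.0]
Squared diffs: [0.1141, 13.9517, 13.933]
Distance = sqrt(27.9988) = 5.2914


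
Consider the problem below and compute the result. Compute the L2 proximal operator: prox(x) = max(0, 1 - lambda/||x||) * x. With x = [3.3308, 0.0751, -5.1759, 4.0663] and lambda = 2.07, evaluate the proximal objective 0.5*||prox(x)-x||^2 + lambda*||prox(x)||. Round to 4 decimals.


Step 1: Compute ||x||.
||x|| = 7.3773
Step 2: Compute scaling factor.
scale = max(0, 1 - 2.07/7.3773) = 0.7194
Step 3: prox(x) = [2.3962, 0.054, -3.7236, 2.9253]
||prox(x)|| = 5.3073
Step 4: Proximal objective.
0.5*||prox-x||^2 = 2.1425
lambda*||prox|| = 10.9861
Total = 13.1286


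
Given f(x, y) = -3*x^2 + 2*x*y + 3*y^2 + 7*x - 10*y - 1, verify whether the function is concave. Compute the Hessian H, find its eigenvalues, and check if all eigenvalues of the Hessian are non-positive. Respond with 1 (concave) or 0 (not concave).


The Hessian of f(x,y) = -3*x^2 + 2*x*y + 3*y^2 + 7*x - 10*y - 1 is:
H = [[-6, 2], [2, 6]]
Trace = -6 + 6 = 0
Determinant = -6*6 - (2)^2 = -40
Discriminant = (0)^2 - 4*-40 = 160.0
Eigenvalues: lambda_1 = -6.3246, lambda_2 = 6.3246
The function is not concave.

0


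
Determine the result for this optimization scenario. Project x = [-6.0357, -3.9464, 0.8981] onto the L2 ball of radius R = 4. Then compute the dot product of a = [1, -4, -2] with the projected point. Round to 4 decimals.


Step 1: Compute ||x|| (intermediates to 6 decimals).
||x|| = sqrt((-6.0357)^2 + (-3.9464)^2 + 0.8981^2) = 7.267072
Step 2: Project.
Since ||x|| > R, scale = R/||x|| = 4/7.267072 = 0.550428, proj(x) = scale * x
proj(x) = [-3.322218, -2.172209, 0.494339]
Step 3: Dot product.
a^T * proj(x) = 1*(-3.322218) - 4*(-2.172209) - 2*0.494339 = 4.3779


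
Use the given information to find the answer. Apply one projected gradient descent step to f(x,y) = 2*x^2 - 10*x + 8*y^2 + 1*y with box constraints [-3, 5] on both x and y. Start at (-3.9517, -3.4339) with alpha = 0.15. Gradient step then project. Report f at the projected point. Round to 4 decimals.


Step 1: Compute gradient at (-3.9517, -3.4339).
grad_x = 2*2*-3.9517 - 10 = -25.8068
grad_y = 2*8*-3.4339 + 1 = -53.9424
Step 2: Gradient step.
x_raw = -3.9517 - 0.15*-25.8068 = -0.0807
y_raw = -3.4339 - 0.15*-53.9424 = 4.6575
Step 3: Project onto [-3, 5].
x_proj = clip(-0.0807) = -0.0807
y_proj = clip(4.6575) = 4.6575
Step 4: Evaluate f.
f(-0.0807, 4.6575) = 179.0127


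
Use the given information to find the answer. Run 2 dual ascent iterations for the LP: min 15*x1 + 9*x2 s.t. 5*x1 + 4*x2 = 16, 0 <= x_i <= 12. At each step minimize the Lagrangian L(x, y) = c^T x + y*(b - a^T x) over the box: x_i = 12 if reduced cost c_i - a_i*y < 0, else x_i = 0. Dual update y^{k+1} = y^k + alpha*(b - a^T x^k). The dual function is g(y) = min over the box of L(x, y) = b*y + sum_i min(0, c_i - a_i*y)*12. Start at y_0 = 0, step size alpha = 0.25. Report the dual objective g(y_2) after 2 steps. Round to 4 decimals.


Dual ascent for LP: min 15*x1 + 9*x2, 5*x1 + 4*x2 = 16, 0 <= x_i <= 12
Step 1: y^k = 0.0, reduced costs: (15.0, 9.0)
  x^k = (0.0, 0.0), subgradient = b - a^T x = 16.0
  y^{k+1} = 0.0 + 0.25*16.0 = 4.0
Step 2: y^k = 4.0, reduced costs: (-5.0, -7.0)
  x^k = (12.0, 12.0), subgradient = b - a^T x = -92.0
  y^{k+1} = 4.0 + 0.25*-92.0 = -19.0
Dual objective at y_2 = -19.0: reduced costs (110.0, 85.0), box minimizer x = (0.0, 0.0)
g(y_2) = b*y + (c1 - a1*y)*x1 + (c2 - a2*y)*x2 = 16*(-19.0) + 110.0*0.0 + 85.0*0.0 = -304.0 + 0.0 + 0.0 = -304.0


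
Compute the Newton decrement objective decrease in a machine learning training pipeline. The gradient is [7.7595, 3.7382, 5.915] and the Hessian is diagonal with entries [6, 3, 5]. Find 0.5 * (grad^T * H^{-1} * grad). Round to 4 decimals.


Step 1: H is diagonal, so H^(-1) * g = [1.2933, 1.2461, 1.183].
Step 2: g^T H^(-1) g = sum_i g_i^2 / H_ii
  = (7.7595)^2/6 + (3.7382)^2/3 + (5.915)^2/5
  = 10.035 + 4.658 + 6.9974 = 21.6905
Step 3: Objective decrease = 0.5 * g^T H^(-1) g = 10.8452


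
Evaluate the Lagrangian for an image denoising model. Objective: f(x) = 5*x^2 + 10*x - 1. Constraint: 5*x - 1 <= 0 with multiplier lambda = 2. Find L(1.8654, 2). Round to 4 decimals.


Step 1: Evaluate f(x).
f(1.8654) = 5*1.8654^2 + 10*1.8654 - 1 = 35.0526
Step 2: Evaluate g(x).
g(1.8654) = 5*1.8654 - 1 = 8.327
Step 3: Compute Lagrangian.
L = 35.0526 + 2*8.327 = 51.7066


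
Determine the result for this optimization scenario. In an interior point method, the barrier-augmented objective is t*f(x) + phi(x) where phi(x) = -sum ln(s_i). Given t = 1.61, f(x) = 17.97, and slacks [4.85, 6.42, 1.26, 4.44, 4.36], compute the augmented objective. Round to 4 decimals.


Step 1: Compute log-barrier.
ln values: [1.579, 1.8594, 0.2311, 1.4907, 1.4725]
phi = -(1.579 + 1.8594 + 0.2311 + 1.4907 + 1.4725) = -6.6326
Step 2: Compute augmented objective.
t*f(x) = 1.61*17.97 = 28.9317
Total = 28.9317 - 6.6326 = 22.2991


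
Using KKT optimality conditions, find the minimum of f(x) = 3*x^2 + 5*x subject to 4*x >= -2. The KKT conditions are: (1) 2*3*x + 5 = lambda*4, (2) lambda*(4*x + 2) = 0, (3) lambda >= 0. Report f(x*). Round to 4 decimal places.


Step 1: Try lambda = 0 (constraint inactive).
x_unc = -5/(2*3) = -0.8333
Check: 4*-0.8333 = -3.3332 < -2 -- violated!
Step 2: Constraint must be active: 4*x = -2
x* = -2/4 = -0.5
lambda = (2*3*(-0.5) + 5)/4 = 0.5
Step 3: Compute optimal value.
f(x*) = 3*(-0.5)^2 + 5*(-0.5) = -1.75


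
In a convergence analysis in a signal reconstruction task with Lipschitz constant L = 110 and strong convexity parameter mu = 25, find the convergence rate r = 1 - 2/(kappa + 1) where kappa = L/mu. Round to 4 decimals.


Step 1: Compute the condition number.
kappa = L/mu = 110/25 = 4.4
Step 2: Compute the convergence rate.
r = 1 - 2/(kappa + 1) = 1 - 2*mu/(L + mu) = (L - mu)/(L + mu) = 85/135 = 0.6296


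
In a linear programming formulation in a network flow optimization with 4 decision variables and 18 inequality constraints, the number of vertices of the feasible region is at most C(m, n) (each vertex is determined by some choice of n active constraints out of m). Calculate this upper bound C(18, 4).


Each vertex corresponds to some choice of n active constraints out of m, so the number of vertices is at most C(m, n) = m! / (n!(m-n)!).
m = 18, n = 4
Numerator: 18 * 17 * 16 * 15
Denominator: 4! = 24
C(18, 4) = 3060


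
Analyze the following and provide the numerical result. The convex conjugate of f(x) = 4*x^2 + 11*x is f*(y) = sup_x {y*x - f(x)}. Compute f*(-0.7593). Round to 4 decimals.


f*(y) = sup_x {y*x - a*x^2 - b*x} = sup_x {(y-b)*x - a*x^2}
FOC: (y - b) - 2a*x = 0 => x* = (y - b)/(2a)
x* = (-0.7593 - 11)/(2*4) = -1.4699
f*(-0.7593) = (y-b)^2/(4a) = (-0.7593 - 11)^2/(4*4)
= 138.2811/16 = 8.6426


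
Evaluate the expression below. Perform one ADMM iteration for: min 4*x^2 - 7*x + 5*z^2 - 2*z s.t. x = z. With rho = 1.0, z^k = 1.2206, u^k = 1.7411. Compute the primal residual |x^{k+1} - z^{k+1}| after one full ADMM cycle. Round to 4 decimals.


ADMM iteration with rho = 1.0, z^k = 1.2206, u^k = 1.7411
Step 1: x-update.
Minimize 4*x^2 - 7*x + (1.0/2)*(x - 1.2206 + 1.7411)^2
FOC: (2*4 + 1.0)*x = 7 + 1.0*(1.2206 - 1.7411)
x^{k+1} = 0.7199
Step 2: z-update.
Minimize 5*z^2 - 2*z + (1.0/2)*(0.7199 - z + 1.7411)^2
FOC: (2*5 + 1.0)*z = 2 + 1.0*(0.7199 + 1.7411)
z^{k+1} = 0.4055
Step 3: u-update.
u^{k+1} = 1.7411 + 0.7199 - 0.4055 = 2.0555
Step 4: Primal residual = |0.7199 - 0.4055| = 0.3144


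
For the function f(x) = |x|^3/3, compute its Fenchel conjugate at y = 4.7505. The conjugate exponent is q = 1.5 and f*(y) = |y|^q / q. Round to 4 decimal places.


The conjugate exponent q satisfies 1/p + 1/q = 1.
p = 3, so q = 3/(3 - 1) = 1.5
|y|^q = 4.7505^1.5 = 10.354
f*(4.7505) = 10.354 / 1.5 = 6.9027


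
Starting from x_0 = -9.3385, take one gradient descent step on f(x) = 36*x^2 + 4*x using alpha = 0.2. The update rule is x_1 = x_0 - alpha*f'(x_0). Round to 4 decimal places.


We compute the gradient at x_0 and apply the update.
f'(x) = 72*x + 4
f'(-9.3385) = 72*-9.3385 + 4 = -668.372
x_1 = -9.3385 - 0.2*-668.372 = 124.3359


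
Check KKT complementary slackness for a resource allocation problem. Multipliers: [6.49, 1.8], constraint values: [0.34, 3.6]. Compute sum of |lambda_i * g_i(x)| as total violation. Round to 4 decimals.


KKT complementary slackness check:
lambda_1 * g_1 = 6.49 * 0.34 = 2.2066
lambda_2 * g_2 = 1.8 * 3.6 = 6.48
Total violation = 2.2066 + 6.48 = 8.6866


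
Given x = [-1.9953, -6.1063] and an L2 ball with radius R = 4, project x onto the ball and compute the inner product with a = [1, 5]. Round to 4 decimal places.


Step 1: Compute ||x|| (intermediates to 6 decimals).
||x|| = sqrt((-1.9953)^2 + (-6.1063)^2) = 6.424027
Step 2: Project.
Since ||x|| > R, scale = R/||x|| = 4/6.424027 = 0.622662, proj(x) = scale * x
proj(x) = [-1.242397, -3.802161]
Step 3: Dot product.
a^T * proj(x) = 1*(-1.242397) + 5*(-3.802161) = -20.2532


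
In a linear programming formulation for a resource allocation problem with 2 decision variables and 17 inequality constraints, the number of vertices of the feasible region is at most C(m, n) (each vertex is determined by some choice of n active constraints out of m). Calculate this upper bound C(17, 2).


Each vertex corresponds to some choice of n active constraints out of m, so the number of vertices is at most C(m, n) = m! / (n!(m-n)!).
m = 17, n = 2
Numerator: 17 * 16
Denominator: 2! = 2
C(17, 2) = 136


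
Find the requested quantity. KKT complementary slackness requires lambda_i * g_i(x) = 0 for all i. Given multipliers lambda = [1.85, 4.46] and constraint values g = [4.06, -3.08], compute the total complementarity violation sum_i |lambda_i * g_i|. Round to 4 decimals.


KKT complementary slackness check:
lambda_1 * g_1 = 1.85 * 4.06 = 7.511
lambda_2 * g_2 = 4.46 * -3.08 = -13.7368
Total violation = 7.511 + 13.7368 = 21.2478


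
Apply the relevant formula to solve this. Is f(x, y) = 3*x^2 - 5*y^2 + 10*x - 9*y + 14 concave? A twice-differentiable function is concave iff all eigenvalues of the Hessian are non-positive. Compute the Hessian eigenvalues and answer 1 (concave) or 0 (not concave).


The Hessian of f(x,y) = 3*x^2 - 5*y^2 + 10*x - 9*y + 14 is:
H = [[6, 0], [0, -10]]
Trace = 6 - 10 = -4
Determinant = 6*-10 - (0)^2 = -60
Discriminant = (-4)^2 - 4*-60 = 256.0
Eigenvalues: lambda_1 = -10.0, lambda_2 = 6.0
The function is not concave.

0


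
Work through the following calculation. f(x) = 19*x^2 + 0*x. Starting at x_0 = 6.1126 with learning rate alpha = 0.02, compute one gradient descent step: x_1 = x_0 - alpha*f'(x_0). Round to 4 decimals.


We compute the gradient at x_0 and apply the update.
f'(x) = 38*x + 0
f'(6.1126) = 38*6.1126 + 0 = 232.2788
x_1 = 6.1126 - 0.02*232.2788 = 1.467


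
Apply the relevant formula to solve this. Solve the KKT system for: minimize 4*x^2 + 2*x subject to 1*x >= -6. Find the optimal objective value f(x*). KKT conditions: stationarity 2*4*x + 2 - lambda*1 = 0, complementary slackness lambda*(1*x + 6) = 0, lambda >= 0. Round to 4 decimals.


Step 1: Try lambda = 0 (constraint inactive).
Stationarity: 2*4*x + 2 = 0
x* = -2/(2*4) = -0.25
Check constraint: 1*-0.25 = -0.25 >= -6 -- satisfied.
Step 2: Compute optimal value.
f(x*) = 4*(-0.25)^2 + 2*(-0.25) = -0.25


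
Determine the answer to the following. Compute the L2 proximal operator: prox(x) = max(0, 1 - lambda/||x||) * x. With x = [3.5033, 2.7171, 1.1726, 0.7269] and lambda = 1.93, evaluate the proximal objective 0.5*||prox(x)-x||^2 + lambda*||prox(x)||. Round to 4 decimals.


Step 1: Compute ||x||.
||x|| = 4.6432
Step 2: Compute scaling factor.
scale = max(0, 1 - 1.93/4.6432) = 0.5843
Step 3: prox(x) = [2.0471, 1.5877, 0.6852, 0.4248]
||prox(x)|| = 2.7132
Step 4: Proximal objective.
0.5*||prox-x||^2 = 1.8625
lambda*||prox|| = 5.2365
Total = 7.0989


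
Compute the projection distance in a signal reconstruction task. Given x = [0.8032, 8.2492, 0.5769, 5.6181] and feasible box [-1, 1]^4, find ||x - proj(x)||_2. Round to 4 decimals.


Project each component onto [-1, 1].
clip(0.8032) = 0.8032, clip(8.2492) = 1.0, clip(0.5769) = 0.5769, clip(5.6181) = 1.0
Projection = [0.8032, 1.0, 0.5769, 1.0]
Squared diffs: [0.0, 52.5509, 0.0, 21.3268]
Distance = sqrt(73.8777) = 8.5952


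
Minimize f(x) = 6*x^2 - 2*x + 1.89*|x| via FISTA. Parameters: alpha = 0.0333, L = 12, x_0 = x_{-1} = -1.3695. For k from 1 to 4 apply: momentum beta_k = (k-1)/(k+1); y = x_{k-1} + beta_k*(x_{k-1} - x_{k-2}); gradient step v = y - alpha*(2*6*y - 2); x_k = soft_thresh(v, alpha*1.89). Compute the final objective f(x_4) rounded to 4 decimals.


FISTA on f(x) = 6*x^2 - 2*x + 1.89*|x|
L = 12, alpha = 0.0333
Iteration 1: beta = 0.0, y = -1.3695 + 0.0*(-1.3695 + 1.3695) = -1.3695
  grad(y) = -18.434, v = y - alpha*grad = -0.7556
  prox(v) = soft_thresh(-0.7556, 0.0629) = -0.6927
Iteration 2: beta = 0.3333, y = -0.6927 + 0.3333*(-0.6927 + 1.3695) = -0.4671
  grad(y) = -7.6054, v = y - alpha*grad = -0.2139
  prox(v) = soft_thresh(-0.2139, 0.0629) = -0.1509
Iteration 3: beta = 0.5, y = -0.1509 + 0.5*(-0.1509 + 0.6927) = 0.12
  grad(y) = -0.5603, v = y - alpha*grad = 0.1386
  prox(v) = soft_thresh(0.1386, 0.0629) = 0.0757
Iteration 4: beta = 0.6, y = 0.0757 + 0.6*(0.0757 + 0.1509) = 0.2117
  grad(y) = 0.54, v = y - alpha*grad = 0.1937
  prox(v) = soft_thresh(0.1937, 0.0629) = 0.1307
f(x_4) = 6*0.1307^2 - 2*0.1307 + 1.89*|0.1307| = 0.0882


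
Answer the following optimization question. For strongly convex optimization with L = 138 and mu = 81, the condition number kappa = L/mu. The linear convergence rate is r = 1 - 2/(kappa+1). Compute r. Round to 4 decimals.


Step 1: Compute the condition number.
kappa = L/mu = 138/81 = 1.7037
Step 2: Compute the convergence rate.
r = 1 - 2/(kappa + 1) = 1 - 2*mu/(L + mu) = (L - mu)/(L + mu) = 57/219 = 0.2603


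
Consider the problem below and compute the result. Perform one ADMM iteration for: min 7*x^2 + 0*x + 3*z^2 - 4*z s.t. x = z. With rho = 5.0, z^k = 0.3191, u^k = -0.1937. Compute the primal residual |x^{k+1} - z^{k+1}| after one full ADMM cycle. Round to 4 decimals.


ADMM iteration with rho = 5.0, z^k = 0.3191, u^k = -0.1937
Step 1: x-update.
Minimize 7*x^2 + 0*x + (5.0/2)*(x - 0.3191 - 0.1937)^2
FOC: (2*7 + 5.0)*x = 0 + 5.0*(0.3191 + 0.1937)
x^{k+1} = 0.1349
Step 2: z-update.
Minimize 3*z^2 - 4*z + (5.0/2)*(0.1349 - z - 0.1937)^2
FOC: (2*3 + 5.0)*z = 4 + 5.0*(0.1349 - 0.1937)
z^{k+1} = 0.3369
Step 3: u-update.
u^{k+1} = -0.1937 + 0.1349 - 0.3369 = -0.3957
Step 4: Primal residual = |0.1349 - 0.3369| = 0.202


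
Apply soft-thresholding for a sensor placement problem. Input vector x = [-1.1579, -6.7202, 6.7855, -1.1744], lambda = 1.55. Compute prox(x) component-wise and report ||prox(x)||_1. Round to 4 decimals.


Soft-thresholding with lambda = 1.55:
prox(-1.1579) = sign(-1.1579)*max(|-1.1579| - 1.55, 0) = 0.0
prox(-6.7202) = sign(-6.7202)*max(|-6.7202| - 1.55, 0) = -5.1702
prox(6.7855) = sign(6.7855)*max(|6.7855| - 1.55, 0) = 5.2355
prox(-1.1744) = sign(-1.1744)*max(|-1.1744| - 1.55, 0) = 0.0
prox(x) = [0.0, -5.1702, 5.2355, 0.0]
||prox(x)||_1 = 0.0 + 5.1702 + 5.2355 + 0.0 = 10.4057


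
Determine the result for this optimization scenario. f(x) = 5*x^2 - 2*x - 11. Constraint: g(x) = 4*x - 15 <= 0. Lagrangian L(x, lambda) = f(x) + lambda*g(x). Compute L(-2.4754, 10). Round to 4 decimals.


Step 1: Evaluate f(x).
f(-2.4754) = 5*(-2.4754)^2 - 2*(-2.4754) - 11 = 24.5888
Step 2: Evaluate g(x).
g(-2.4754) = 4*-2.4754 - 15 = -24.9016
Step 3: Compute Lagrangian.
L = 24.5888 + 10*-24.9016 = -224.4272


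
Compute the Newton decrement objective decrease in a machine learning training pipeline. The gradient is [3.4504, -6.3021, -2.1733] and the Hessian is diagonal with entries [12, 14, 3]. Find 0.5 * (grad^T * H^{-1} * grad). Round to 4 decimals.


Step 1: H is diagonal, so H^(-1) * g = [0.2875, -0.4502, -0.7244].
Step 2: g^T H^(-1) g = sum_i g_i^2 / H_ii
  = (3.4504)^2/12 + (-6.3021)^2/14 + (-2.1733)^2/3
  = 0.9921 + 2.8369 + 1.5744 = 5.4034
Step 3: Objective decrease = 0.5 * g^T H^(-1) g = 2.7017


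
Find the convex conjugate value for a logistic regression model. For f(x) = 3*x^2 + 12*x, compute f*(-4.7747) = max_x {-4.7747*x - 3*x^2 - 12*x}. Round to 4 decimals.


f*(y) = sup_x {y*x - a*x^2 - b*x} = sup_x {(y-b)*x - a*x^2}
FOC: (y - b) - 2a*x = 0 => x* = (y - b)/(2a)
x* = (-4.7747 - 12)/(2*3) = -2.7958
f*(-4.7747) = (y-b)^2/(4a) = (-4.7747 - 12)^2/(4*3)
= 281.3906/12 = 23.4492


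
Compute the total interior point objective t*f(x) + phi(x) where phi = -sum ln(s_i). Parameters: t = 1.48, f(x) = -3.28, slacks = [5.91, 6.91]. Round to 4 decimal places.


Step 1: Compute log-barrier.
ln values: [1.7766, 1.933]
phi = -(1.7766 + 1.933) = -3.7096
Step 2: Compute augmented objective.
t*f(x) = 1.48*-3.28 = -4.8544
Total = -4.8544 - 3.7096 = -8.564


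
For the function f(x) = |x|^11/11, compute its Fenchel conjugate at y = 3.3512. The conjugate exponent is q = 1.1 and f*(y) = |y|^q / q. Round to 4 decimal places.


The conjugate exponent q satisfies 1/p + 1/q = 1.
p = 11, so q = 11/(11 - 1) = 1.1
|y|^q = 3.3512^1.1 = 3.782
f*(3.3512) = 3.782 / 1.1 = 3.4382


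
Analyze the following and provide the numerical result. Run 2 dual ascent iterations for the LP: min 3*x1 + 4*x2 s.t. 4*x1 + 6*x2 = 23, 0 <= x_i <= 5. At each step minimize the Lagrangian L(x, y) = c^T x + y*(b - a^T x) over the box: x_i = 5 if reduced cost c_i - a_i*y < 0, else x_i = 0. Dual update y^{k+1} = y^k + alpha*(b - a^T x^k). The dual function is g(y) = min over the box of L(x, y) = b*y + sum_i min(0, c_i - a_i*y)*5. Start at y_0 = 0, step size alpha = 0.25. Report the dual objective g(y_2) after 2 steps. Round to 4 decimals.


Dual ascent for LP: min 3*x1 + 4*x2, 4*x1 + 6*x2 = 23, 0 <= x_i <= 5
Step 1: y^k = 0.0, reduced costs: (3.0, 4.0)
  x^k = (0.0, 0.0), subgradient = b - a^T x = 23.0
  y^{k+1} = 0.0 + 0.25*23.0 = 5.75
Step 2: y^k = 5.75, reduced costs: (-20.0, -30.5)
  x^k = (5.0, 5.0), subgradient = b - a^T x = -27.0
  y^{k+1} = 5.75 + 0.25*-27.0 = -1.0
Dual objective at y_2 = -1.0: reduced costs (7.0, 10.0), box minimizer x = (0.0, 0.0)
g(y_2) = b*y + (c1 - a1*y)*x1 + (c2 - a2*y)*x2 = 23*(-1.0) + 7.0*0.0 + 10.0*0.0 = -23.0 + 0.0 + 0.0 = -23.0


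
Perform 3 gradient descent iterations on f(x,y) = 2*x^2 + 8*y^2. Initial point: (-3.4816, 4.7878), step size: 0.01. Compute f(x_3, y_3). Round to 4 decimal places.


Gradient descent on f(x,y) = 2*x^2 + 8*y^2.
Starting point: (-3.4816, 4.7878), alpha = 0.01
Step 1: grad_x = 2*2*-3.4816 = -13.9264, grad_y = 2*8*4.7878 = 76.6048
  x_1 = -3.4816 - 0.01*-13.9264 = -3.3423
  y_1 = 4.7878 - 0.01*76.6048 = 4.0218
Step 2: grad_x = 2*2*-3.3423 = -13.3693, grad_y = 2*8*4.0218 = 64.348
  x_2 = -3.3423 - 0.01*-13.3693 = -3.2086
  y_2 = 4.0218 - 0.01*64.348 = 3.3783
Step 3: grad_x = 2*2*-3.2086 = -12.8346, grad_y = 2*8*3.3783 = 54.0523
  x_3 = -3.2086 - 0.01*-12.8346 = -3.0803
  y_3 = 3.3783 - 0.01*54.0523 = 2.8377
f(-3.0803, 2.8377) = 2*(-3.0803)^2 + 8*2.8377^2 = 83.399


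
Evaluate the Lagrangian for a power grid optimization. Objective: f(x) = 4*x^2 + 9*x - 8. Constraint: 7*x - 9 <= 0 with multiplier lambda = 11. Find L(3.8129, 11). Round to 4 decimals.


Step 1: Evaluate f(x).
f(3.8129) = 4*3.8129^2 + 9*3.8129 - 8 = 84.4689
Step 2: Evaluate g(x).
g(3.8129) = 7*3.8129 - 9 = 17.6903
Step 3: Compute Lagrangian.
L = 84.4689 + 11*17.6903 = 279.0622


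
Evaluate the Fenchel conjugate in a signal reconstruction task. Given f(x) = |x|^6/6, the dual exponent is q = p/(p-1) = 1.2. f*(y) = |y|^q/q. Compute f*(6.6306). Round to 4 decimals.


The conjugate exponent q satisfies 1/p + 1/q = 1.
p = 6, so q = 6/(6 - 1) = 1.2
|y|^q = 6.6306^1.2 = 9.6797
f*(6.6306) = 9.6797 / 1.2 = 8.0664


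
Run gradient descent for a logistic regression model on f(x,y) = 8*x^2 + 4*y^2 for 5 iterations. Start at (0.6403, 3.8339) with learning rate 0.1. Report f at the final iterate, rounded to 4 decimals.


Gradient descent on f(x,y) = 8*x^2 + 4*y^2.
Starting point: (0.6403, 3.8339), alpha = 0.1
Step 1: grad_x = 2*8*0.6403 = 10.2448, grad_y = 2*4*3.8339 = 30.6712
  x_1 = 0.6403 - 0.1*10.2448 = -0.3842
  y_1 = 3.8339 - 0.1*30.6712 = 0.7668
Step 2: grad_x = 2*8*-0.3842 = -6.1469, grad_y = 2*4*0.7668 = 6.1342
  x_2 = -0.3842 - 0.1*-6.1469 = 0.2305
  y_2 = 0.7668 - 0.1*6.1342 = 0.1534
Step 3: grad_x = 2*8*0.2305 = 3.6881, grad_y = 2*4*0.1534 = 1.2268
  x_3 = 0.2305 - 0.1*3.6881 = -0.1383
  y_3 = 0.1534 - 0.1*1.2268 = 0.0307
Step 4: grad_x = 2*8*-0.1383 = -2.2129, grad_y = 2*4*0.0307 = 0.2454
  x_4 = -0.1383 - 0.1*-2.2129 = 0.083
  y_4 = 0.0307 - 0.1*0.2454 = 0.0061
Step 5: grad_x = 2*8*0.083 = 1.3277, grad_y = 2*4*0.0061 = 0.0491
  x_5 = 0.083 - 0.1*1.3277 = -0.0498
  y_5 = 0.0061 - 0.1*0.0491 = 0.0012
f(-0.0498, 0.0012) = 8*(-0.0498)^2 + 4*0.0012^2 = 0.0198


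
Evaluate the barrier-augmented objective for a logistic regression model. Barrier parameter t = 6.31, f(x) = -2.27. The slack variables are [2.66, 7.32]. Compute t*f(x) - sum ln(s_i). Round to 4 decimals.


Step 1: Compute log-barrier.
ln values: [0.9783, 1.9906]
phi = -(0.9783 + 1.9906) = -2.9689
Step 2: Compute augmented objective.
t*f(x) = 6.31*-2.27 = -14.3237
Total = -14.3237 - 2.9689 = -17.2926


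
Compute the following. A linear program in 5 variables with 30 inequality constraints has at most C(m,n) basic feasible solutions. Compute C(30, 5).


Each vertex corresponds to some choice of n active constraints out of m, so the number of vertices is at most C(m, n) = m! / (n!(m-n)!).
m = 30, n = 5
Numerator: 30 * 29 * 28 * 27 * 26
Denominator: 5! = 120
C(30, 5) = 142506


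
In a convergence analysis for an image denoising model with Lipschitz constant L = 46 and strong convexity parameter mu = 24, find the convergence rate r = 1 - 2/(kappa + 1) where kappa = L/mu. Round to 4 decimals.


Step 1: Compute the condition number.
kappa = L/mu = 46/24 = 1.9167
Step 2: Compute the convergence rate.
r = 1 - 2/(kappa + 1) = 1 - 2*mu/(L + mu) = (L - mu)/(L + mu) = 22/70 = 0.3143


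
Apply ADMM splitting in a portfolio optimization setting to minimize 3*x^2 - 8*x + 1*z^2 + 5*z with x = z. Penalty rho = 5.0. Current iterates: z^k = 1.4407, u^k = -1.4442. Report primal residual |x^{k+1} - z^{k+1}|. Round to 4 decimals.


ADMM iteration with rho = 5.0, z^k = 1.4407, u^k = -1.4442
Step 1: x-update.
Minimize 3*x^2 - 8*x + (5.0/2)*(x - 1.4407 - 1.4442)^2
FOC: (2*3 + 5.0)*x = 8 + 5.0*(1.4407 + 1.4442)
x^{k+1} = 2.0386
Step 2: z-update.
Minimize 1*z^2 + 5*z + (5.0/2)*(2.0386 - z - 1.4442)^2
FOC: (2*1 + 5.0)*z = -5 + 5.0*(2.0386 - 1.4442)
z^{k+1} = -0.2897
Step 3: u-update.
u^{k+1} = -1.4442 + 2.0386 + 0.2897 = 0.8841
Step 4: Primal residual = |2.0386 + 0.2897| = 2.3283


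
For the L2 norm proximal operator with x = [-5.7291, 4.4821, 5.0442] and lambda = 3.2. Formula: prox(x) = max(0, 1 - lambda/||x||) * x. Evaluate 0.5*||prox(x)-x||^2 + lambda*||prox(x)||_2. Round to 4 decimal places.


Step 1: Compute ||x||.
||x|| = 8.8519
Step 2: Compute scaling factor.
scale = max(0, 1 - 3.2/8.8519) = 0.6385
Step 3: prox(x) = [-3.658, 2.8618, 3.2207]
||prox(x)|| = 5.6519
Step 4: Proximal objective.
0.5*||prox-x||^2 = 5.12
lambda*||prox|| = 18.0861
Total = 23.206


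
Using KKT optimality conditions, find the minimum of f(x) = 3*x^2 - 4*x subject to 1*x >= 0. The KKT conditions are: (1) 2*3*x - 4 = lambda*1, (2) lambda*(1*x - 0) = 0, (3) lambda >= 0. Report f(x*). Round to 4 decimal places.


Step 1: Try lambda = 0 (constraint inactive).
Stationarity: 2*3*x - 4 = 0
x* = 4/(2*3) = 2/3 = 0.6667 (rounded; the exact value 2/3 is used below)
Check constraint: 1*0.6667 = 0.6667 >= 0 -- satisfied.
Step 2: Compute optimal value.
f(x*) = 3*(2/3)^2 - 4*(2/3) = -1.3333


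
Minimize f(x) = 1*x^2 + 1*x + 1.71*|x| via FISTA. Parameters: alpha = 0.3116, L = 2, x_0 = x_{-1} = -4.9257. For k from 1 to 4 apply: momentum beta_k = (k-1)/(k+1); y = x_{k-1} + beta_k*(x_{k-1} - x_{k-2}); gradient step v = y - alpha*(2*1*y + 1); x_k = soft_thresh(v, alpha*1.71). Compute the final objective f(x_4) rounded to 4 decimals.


FISTA on f(x) = 1*x^2 + 1*x + 1.71*|x|
L = 2, alpha = 0.3116
Iteration 1: beta = 0.0, y = -4.9257 + 0.0*(-4.9257 + 4.9257) = -4.9257
  grad(y) = -8.8514, v = y - alpha*grad = -2.1676
  prox(v) = soft_thresh(-2.1676, 0.5328) = -1.6348
Iteration 2: beta = 0.3333, y = -1.6348 + 0.3333*(-1.6348 + 4.9257) = -0.5378
  grad(y) = -0.0756, v = y - alpha*grad = -0.5142
  prox(v) = soft_thresh(-0.5142, 0.5328) = 0.0
Iteration 3: beta = 0.5, y = 0.0 + 0.5*(0.0 + 1.6348) = 0.8174
  grad(y) = 2.6348, v = y - alpha*grad = -0.0036
  prox(v) = soft_thresh(-0.0036, 0.5328) = 0.0
Iteration 4: beta = 0.6, y = 0.0 + 0.6*(0.0 - 0.0) = 0.0
  grad(y) = 1.0, v = y - alpha*grad = -0.3116
  prox(v) = soft_thresh(-0.3116, 0.5328) = 0.0
f(x_4) = 1*0.0^2 + 1*0.0 + 1.71*|0.0| = 0.0


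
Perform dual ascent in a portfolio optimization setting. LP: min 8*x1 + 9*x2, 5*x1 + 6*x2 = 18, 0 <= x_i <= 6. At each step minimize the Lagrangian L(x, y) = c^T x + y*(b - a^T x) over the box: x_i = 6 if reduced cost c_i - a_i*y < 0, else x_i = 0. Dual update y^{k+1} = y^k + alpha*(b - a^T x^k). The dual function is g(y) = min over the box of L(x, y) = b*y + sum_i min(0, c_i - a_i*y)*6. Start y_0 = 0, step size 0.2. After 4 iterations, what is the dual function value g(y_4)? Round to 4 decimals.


Dual ascent for LP: min 8*x1 + 9*x2, 5*x1 + 6*x2 = 18, 0 <= x_i <= 6
Step 1: y^k = 0.0, reduced costs: (8.0, 9.0)
  x^k = (0.0, 0.0), subgradient = b - a^T x = 18.0
  y^{k+1} = 0.0 + 0.2*18.0 = 3.6
Step 2: y^k = 3.6, reduced costs: (-10.0, -12.6)
  x^k = (6.0, 6.0), subgradient = b - a^T x = -48.0
  y^{k+1} = 3.6 + 0.2*-48.0 = -6.0
Step 3: y^k = -6.0, reduced costs: (38.0, 45.0)
  x^k = (0.0, 0.0), subgradient = b - a^T x = 18.0
  y^{k+1} = -6.0 + 0.2*18.0 = -2.4
Step 4: y^k = -2.4, reduced costs: (20.0, 23.4)
  x^k = (0.0, 0.0), subgradient = b - a^T x = 18.0
  y^{k+1} = -2.4 + 0.2*18.0 = 1.2
Dual objective at y_4 = 1.2: reduced costs (2.0, 1.8), box minimizer x = (0.0, 0.0)
g(y_4) = b*y + (c1 - a1*y)*x1 + (c2 - a2*y)*x2 = 18*1.2 + 2.0*0.0 + 1.8*0.0 = 21.6 + 0.0 + 0.0 = 21.6


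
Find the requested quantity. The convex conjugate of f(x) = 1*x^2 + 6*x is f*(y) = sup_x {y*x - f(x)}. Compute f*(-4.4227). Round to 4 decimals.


f*(y) = sup_x {y*x - a*x^2 - b*x} = sup_x {(y-b)*x - a*x^2}
FOC: (y - b) - 2a*x = 0 => x* = (y - b)/(2a)
x* = (-4.4227 - 6)/(2*1) = -5.2114
f*(-4.4227) = (y-b)^2/(4a) = (-4.4227 - 6)^2/(4*1)
= 108.6327/4 = 27.1582


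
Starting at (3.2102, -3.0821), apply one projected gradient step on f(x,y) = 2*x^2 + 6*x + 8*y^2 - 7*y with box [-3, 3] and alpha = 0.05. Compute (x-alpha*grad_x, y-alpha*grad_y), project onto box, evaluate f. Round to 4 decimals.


Step 1: Compute gradient at (3.2102, -3.0821).
grad_x = 2*2*3.2102 + 6 = 18.8408
grad_y = 2*8*-3.0821 - 7 = -56.3136
Step 2: Gradient step.
x_raw = 3.2102 - 0.05*18.8408 = 2.2682
y_raw = -3.0821 - 0.05*-56.3136 = -0.2664
Step 3: Project onto [-3, 3].
x_proj = clip(2.2682) = 2.2682
y_proj = clip(-0.2664) = -0.2664
Step 4: Evaluate f.
f(2.2682, -0.2664) = 26.3308


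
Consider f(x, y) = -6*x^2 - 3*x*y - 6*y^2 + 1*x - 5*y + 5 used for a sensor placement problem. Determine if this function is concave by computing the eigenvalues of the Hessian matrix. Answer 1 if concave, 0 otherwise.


The Hessian of f(x,y) = -6*x^2 - 3*x*y - 6*y^2 + 1*x - 5*y + 5 is:
H = [[-12, -3], [-3, -12]]
Trace = -12 - 12 = -24
Determinant = -12*-12 - (-3)^2 = 135
Discriminant = (-24)^2 - 4*135 = 36.0
Eigenvalues: lambda_1 = -15.0, lambda_2 = -9.0
The function is concave.

1


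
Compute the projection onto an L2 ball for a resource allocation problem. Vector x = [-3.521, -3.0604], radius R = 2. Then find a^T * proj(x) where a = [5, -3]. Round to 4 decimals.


Step 1: Compute ||x|| (intermediates to 6 decimals).
||x|| = sqrt((-3.521)^2 + (-3.0604)^2) = 4.665135
Step 2: Project.
Since ||x|| > R, scale = R/||x|| = 2/4.665135 = 0.428712, proj(x) = scale * x
proj(x) = [-1.509495, -1.31203]
Step 3: Dot product.
a^T * proj(x) = 5*(-1.509495) - 3*(-1.31203) = -3.6114


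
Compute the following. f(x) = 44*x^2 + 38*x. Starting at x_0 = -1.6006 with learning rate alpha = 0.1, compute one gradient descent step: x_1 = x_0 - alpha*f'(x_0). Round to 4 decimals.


We compute the gradient at x_0 and apply the update.
f'(x) = 88*x + 38
f'(-1.6006) = 88*-1.6006 + 38 = -102.8528
x_1 = -1.6006 - 0.1*-102.8528 = 8.6847


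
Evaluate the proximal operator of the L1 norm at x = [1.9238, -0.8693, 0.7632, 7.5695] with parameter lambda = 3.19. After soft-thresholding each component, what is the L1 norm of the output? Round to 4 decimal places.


Soft-thresholding with lambda = 3.19:
prox(1.9238) = sign(1.9238)*max(|1.9238| - 3.19, 0) = 0.0
prox(-0.8693) = sign(-0.8693)*max(|-0.8693| - 3.19, 0) = 0.0
prox(0.7632) = sign(0.7632)*max(|0.7632| - 3.19, 0) = 0.0
prox(7.5695) = sign(7.5695)*max(|7.5695| - 3.19, 0) = 4.3795
prox(x) = [0.0, 0.0, 0.0, 4.3795]
||prox(x)||_1 = 0.0 + 0.0 + 0.0 + 4.3795 = 4.3795


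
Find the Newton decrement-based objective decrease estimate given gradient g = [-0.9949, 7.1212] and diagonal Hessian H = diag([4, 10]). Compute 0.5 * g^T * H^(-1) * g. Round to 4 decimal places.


Step 1: H is diagonal, so H^(-1) * g = [-0.2487, 0.7121].
Step 2: g^T H^(-1) g = sum_i g_i^2 / H_ii
  = (-0.9949)^2/4 + (7.1212)^2/10
  = 0.2475 + 5.0711 = 5.3186
Step 3: Objective decrease = 0.5 * g^T H^(-1) g = 2.6593


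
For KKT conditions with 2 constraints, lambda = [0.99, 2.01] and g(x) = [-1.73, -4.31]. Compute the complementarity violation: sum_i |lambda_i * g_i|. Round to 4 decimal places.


KKT complementary slackness check:
lambda_1 * g_1 = 0.99 * -1.73 = -1.7127
lambda_2 * g_2 = 2.01 * -4.31 = -8.6631
Total violation = 1.7127 + 8.6631 = 10.3758


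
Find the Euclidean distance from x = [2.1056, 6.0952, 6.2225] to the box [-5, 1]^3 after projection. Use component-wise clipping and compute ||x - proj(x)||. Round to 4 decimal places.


Project each component onto [-5, 1].
clip(2.1056) = 1.0, clip(6.0952) = 1.0, clip(6.2225) = 1.0
Projection = [1.0, 1.0, 1.0]
Squared diffs: [1.2224, 25.9611, 27.2745]
Distance = sqrt(54.458) = 7.3796


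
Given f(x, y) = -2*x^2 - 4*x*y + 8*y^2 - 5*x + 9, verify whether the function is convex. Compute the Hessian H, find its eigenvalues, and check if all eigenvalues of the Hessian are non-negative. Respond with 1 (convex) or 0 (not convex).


The Hessian of f(x,y) = -2*x^2 - 4*x*y + 8*y^2 - 5*x + 9 is:
H = [[-4, -4], [-4, 16]]
Trace = -4 + 16 = 12
Determinant = -4*16 - (-4)^2 = -80
Discriminant = (12)^2 - 4*-80 = 464.0
Eigenvalues: lambda_1 = -4.7703, lambda_2 = 16.7703
The function is not convex.

0


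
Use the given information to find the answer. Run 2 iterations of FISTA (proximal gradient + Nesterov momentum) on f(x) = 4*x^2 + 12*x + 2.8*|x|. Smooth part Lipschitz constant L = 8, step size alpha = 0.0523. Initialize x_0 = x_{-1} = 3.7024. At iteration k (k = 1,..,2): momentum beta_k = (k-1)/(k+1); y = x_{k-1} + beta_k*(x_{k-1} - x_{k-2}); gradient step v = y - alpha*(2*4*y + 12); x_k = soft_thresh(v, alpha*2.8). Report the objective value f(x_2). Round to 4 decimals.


FISTA on f(x) = 4*x^2 + 12*x + 2.8*|x|
L = 8, alpha = 0.0523
Iteration 1: beta = 0.0, y = 3.7024 + 0.0*(3.7024 - 3.7024) = 3.7024
  grad(y) = 41.6192, v = y - alpha*grad = 1.5257
  prox(v) = soft_thresh(1.5257, 0.1464) = 1.3793
Iteration 2: beta = 0.3333, y = 1.3793 + 0.3333*(1.3793 - 3.7024) = 0.6049
  grad(y) = 16.8392, v = y - alpha*grad = -0.2758
  prox(v) = soft_thresh(-0.2758, 0.1464) = -0.1293
f(x_2) = 4*(-0.1293)^2 + 12*(-0.1293) + 2.8*|-0.1293| = -1.1231


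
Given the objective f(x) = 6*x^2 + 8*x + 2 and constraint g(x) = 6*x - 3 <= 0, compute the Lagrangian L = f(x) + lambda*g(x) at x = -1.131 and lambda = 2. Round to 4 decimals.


Step 1: Evaluate f(x).
f(-1.131) = 6*(-1.131)^2 + 8*(-1.131) + 2 = 0.627
Step 2: Evaluate g(x).
g(-1.131) = 6*-1.131 - 3 = -9.786
Step 3: Compute Lagrangian.
L = 0.627 + 2*-9.786 = -18.945


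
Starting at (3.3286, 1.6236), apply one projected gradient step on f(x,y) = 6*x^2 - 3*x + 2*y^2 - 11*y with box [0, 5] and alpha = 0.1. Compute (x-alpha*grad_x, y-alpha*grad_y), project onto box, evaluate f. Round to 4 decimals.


Step 1: Compute gradient at (3.3286, 1.6236).
grad_x = 2*6*3.3286 - 3 = 36.9432
grad_y = 2*2*1.6236 - 11 = -4.5056
Step 2: Gradient step.
x_raw = 3.3286 - 0.1*36.9432 = -0.3657
y_raw = 1.6236 - 0.1*-4.5056 = 2.0742
Step 3: Project onto [0, 5].
x_proj = clip(-0.3657) = 0.0
y_proj = clip(2.0742) = 2.0742
Step 4: Evaluate f.
f(0.0, 2.0742) = -14.2115


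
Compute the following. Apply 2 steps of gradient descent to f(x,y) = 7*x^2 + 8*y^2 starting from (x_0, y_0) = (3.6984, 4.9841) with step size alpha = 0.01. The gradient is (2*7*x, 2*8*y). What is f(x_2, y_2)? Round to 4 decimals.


Gradient descent on f(x,y) = 7*x^2 + 8*y^2.
Starting point: (3.6984, 4.9841), alpha = 0.01
Step 1: grad_x = 2*7*3.6984 = 51.7776, grad_y = 2*8*4.9841 = 79.7456
  x_1 = 3.6984 - 0.01*51.7776 = 3.1806
  y_1 = 4.9841 - 0.01*79.7456 = 4.1866
Step 2: grad_x = 2*7*3.1806 = 44.5287, grad_y = 2*8*4.1866 = 66.9863
  x_2 = 3.1806 - 0.01*44.5287 = 2.7353
  y_2 = 4.1866 - 0.01*66.9863 = 3.5168
f(2.7353, 3.5168) = 7*2.7353^2 + 8*3.5168^2 = 151.3165


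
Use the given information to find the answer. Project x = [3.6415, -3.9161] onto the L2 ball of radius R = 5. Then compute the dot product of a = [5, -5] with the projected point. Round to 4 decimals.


Step 1: Compute ||x|| (intermediates to 6 decimals).
||x|| = sqrt(3.6415^2 + (-3.9161)^2) = 5.347557
Step 2: Project.
Since ||x|| > R, scale = R/||x|| = 5/5.347557 = 0.935006, proj(x) = scale * x
proj(x) = [3.404824, -3.661577]
Step 3: Dot product.
a^T * proj(x) = 5*3.404824 - 5*(-3.661577) = 35.332


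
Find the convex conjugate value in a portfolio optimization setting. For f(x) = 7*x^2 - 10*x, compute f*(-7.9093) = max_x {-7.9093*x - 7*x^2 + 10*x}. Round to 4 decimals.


f*(y) = sup_x {y*x - a*x^2 - b*x} = sup_x {(y-b)*x - a*x^2}
FOC: (y - b) - 2a*x = 0 => x* = (y - b)/(2a)
x* = (-7.9093 + 10)/(2*7) = 0.1493
f*(-7.9093) = (y-b)^2/(4a) = (-7.9093 + 10)^2/(4*7)
= 4.371/28 = 0.1561


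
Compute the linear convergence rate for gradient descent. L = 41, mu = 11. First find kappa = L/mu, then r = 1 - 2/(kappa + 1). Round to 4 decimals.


Step 1: Compute the condition number.
kappa = L/mu = 41/11 = 3.7273
Step 2: Compute the convergence rate.
r = 1 - 2/(kappa + 1) = 1 - 2*mu/(L + mu) = (L - mu)/(L + mu) = 30/52 = 0.5769


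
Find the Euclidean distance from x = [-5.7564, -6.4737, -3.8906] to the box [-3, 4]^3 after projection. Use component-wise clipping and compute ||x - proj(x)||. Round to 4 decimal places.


Project each component onto [-3, 4].
clip(-5.7564) = -3.0, clip(-6.4737) = -3.0, clip(-3.8906) = -3.0
Projection = [-3.0, -3.0, -3.0]
Squared diffs: [7.5977, 12.0666, 0.7932]
Distance = sqrt(20.4575) = 4.523


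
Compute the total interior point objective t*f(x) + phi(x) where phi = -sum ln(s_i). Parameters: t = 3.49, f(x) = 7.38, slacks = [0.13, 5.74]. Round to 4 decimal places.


Step 1: Compute log-barrier.
ln values: [-2.0402, 1.7475]
phi = -(-2.0402 + 1.7475) = 0.2928
Step 2: Compute augmented objective.
t*f(x) = 3.49*7.38 = 25.7562
Total = 25.7562 + 0.2928 = 26.049


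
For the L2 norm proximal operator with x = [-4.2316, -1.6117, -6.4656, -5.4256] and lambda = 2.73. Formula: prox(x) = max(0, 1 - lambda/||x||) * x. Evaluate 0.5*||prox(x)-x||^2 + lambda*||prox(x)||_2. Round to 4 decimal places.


Step 1: Compute ||x||.
||x|| = 9.5784
Step 2: Compute scaling factor.
scale = max(0, 1 - 2.73/9.5784) = 0.715
Step 3: prox(x) = [-3.0255, -1.1523, -4.6228, -3.8792]
||prox(x)|| = 6.8484
Step 4: Proximal objective.
0.5*||prox-x||^2 = 3.7265
lambda*||prox|| = 18.6961
Total = 22.4225


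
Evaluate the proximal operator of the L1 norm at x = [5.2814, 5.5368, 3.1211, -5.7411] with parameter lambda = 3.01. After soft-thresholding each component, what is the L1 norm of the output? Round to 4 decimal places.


Soft-thresholding with lambda = 3.01:
prox(5.2814) = sign(5.2814)*max(|5.2814| - 3.01, 0) = 2.2714
prox(5.5368) = sign(5.5368)*max(|5.5368| - 3.01, 0) = 2.5268
prox(3.1211) = sign(3.1211)*max(|3.1211| - 3.01, 0) = 0.1111
prox(-5.7411) = sign(-5.7411)*max(|-5.7411| - 3.01, 0) = -2.7311
prox(x) = [2.2714, 2.5268, 0.1111, -2.7311]
||prox(x)||_1 = 2.2714 + 2.5268 + 0.1111 + 2.7311 = 7.6404


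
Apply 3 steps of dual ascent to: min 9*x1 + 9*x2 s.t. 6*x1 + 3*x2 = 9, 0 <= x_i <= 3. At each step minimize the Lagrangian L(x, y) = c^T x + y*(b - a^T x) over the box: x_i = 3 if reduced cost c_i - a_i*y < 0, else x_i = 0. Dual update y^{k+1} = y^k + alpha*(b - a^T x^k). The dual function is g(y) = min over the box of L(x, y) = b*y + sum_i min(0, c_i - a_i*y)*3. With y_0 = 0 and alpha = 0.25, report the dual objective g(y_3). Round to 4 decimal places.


Dual ascent for LP: min 9*x1 + 9*x2, 6*x1 + 3*x2 = 9, 0 <= x_i <= 3
Step 1: y^k = 0.0, reduced costs: (9.0, 9.0)
  x^k = (0.0, 0.0), subgradient = b - a^T x = 9.0
  y^{k+1} = 0.0 + 0.25*9.0 = 2.25
Step 2: y^k = 2.25, reduced costs: (-4.5, 2.25)
  x^k = (3.0, 0.0), subgradient = b - a^T x = -9.0
  y^{k+1} = 2.25 + 0.25*-9.0 = 0.0
Step 3: y^k = 0.0, reduced costs: (9.0, 9.0)
  x^k = (0.0, 0.0), subgradient = b - a^T x = 9.0
  y^{k+1} = 0.0 + 0.25*9.0 = 2.25
Dual objective at y_3 = 2.25: reduced costs (-4.5, 2.25), box minimizer x = (3.0, 0.0)
g(y_3) = b*y + (c1 - a1*y)*x1 + (c2 - a2*y)*x2 = 9*2.25 + (-4.5)*3.0 + 2.25*0.0 = 20.25 - 13.5 + 0.0 = 6.75
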